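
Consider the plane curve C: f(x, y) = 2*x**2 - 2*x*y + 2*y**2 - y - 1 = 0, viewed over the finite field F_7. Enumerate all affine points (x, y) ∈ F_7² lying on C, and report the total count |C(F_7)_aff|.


Affine F_7-points: {(0, 1), (0, 3), (1, 1), (1, 4), (2, 0), (2, 6), (3, 3), (3, 4), (4, 2), (4, 6), (5, 0), (5, 2), (6, 5)}; count = 13.

For each of the 49 pairs (x, y) ∈ F_7², evaluate f(x, y) mod 7. Record the zeros.
  x = 0: [0↦6, 1↦0, 2↦5, 3↦0, 4↦6, 5↦2, 6↦2]  zeros at y ∈ {1, 3}
  x = 1: [0↦1, 1↦0, 2↦3, 3↦3, 4↦0, 5↦1, 6↦6]  zeros at y ∈ {1, 4}
  x = 2: [0↦0, 1↦4, 2↦5, 3↦3, 4↦5, 5↦4, 6↦0]  zeros at y ∈ {0, 6}
  x = 3: [0↦3, 1↦5, 2↦4, 3↦0, 4↦0, 5↦4, 6↦5]  zeros at y ∈ {3, 4}
  x = 4: [0↦3, 1↦3, 2↦0, 3↦1, 4↦6, 5↦1, 6↦0]  zeros at y ∈ {2, 6}
  x = 5: [0↦0, 1↦5, 2↦0, 3↦6, 4↦2, 5↦2, 6↦6]  zeros at y ∈ {0, 2}
  x = 6: [0↦1, 1↦4, 2↦4, 3↦1, 4↦2, 5↦0, 6↦2]  zeros at y ∈ {5}
Collecting zeros: affine points = {(0, 1), (0, 3), (1, 1), (1, 4), (2, 0), (2, 6), (3, 3), (3, 4), (4, 2), (4, 6), (5, 0), (5, 2), (6, 5)}.
Total count |C(F_7)_aff| = 13.


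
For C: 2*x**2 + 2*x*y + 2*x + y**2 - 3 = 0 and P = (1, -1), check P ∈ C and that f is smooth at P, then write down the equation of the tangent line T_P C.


Tangent line at P: 4*x - 4 = 0.

Step 1: f(1, -1) = 0, so P lies on C.
Step 2: partial derivatives
  f_x(x, y) = 4*x + 2*y + 2, f_y(x, y) = 2*x + 2*y.
  f_x(P) = 4, f_y(P) = 0 (gradient nonzero, so P is smooth).
Step 3: tangent line at P: 4·(x − 1) + 0·(y − -1) = 0.
Expanding: 4*x - 4 = 0.


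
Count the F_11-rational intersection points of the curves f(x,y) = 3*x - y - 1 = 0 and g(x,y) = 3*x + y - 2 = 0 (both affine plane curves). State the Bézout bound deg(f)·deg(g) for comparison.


Common zeros: {(6, 6)}; count = 1; Bézout bound = 1.

deg(f) = 1, deg(g) = 1, so Bézout bound = 1.
Scan x ∈ F_11. For each x, list the y ∈ F_11 with f(x, y) ≡ 0 and those with g(x, y) ≡ 0 (mod 11); the common zeros in that column are the intersection.
  x = 0: f ≡ 0 at y ∈ {10}; g ≡ 0 at y ∈ {2}; common: ∅.
  x = 1: f ≡ 0 at y ∈ {2}; g ≡ 0 at y ∈ {10}; common: ∅.
  x = 2: f ≡ 0 at y ∈ {5}; g ≡ 0 at y ∈ {7}; common: ∅.
  x = 3: f ≡ 0 at y ∈ {8}; g ≡ 0 at y ∈ {4}; common: ∅.
  x = 4: f ≡ 0 at y ∈ {0}; g ≡ 0 at y ∈ {1}; common: ∅.
  x = 5: f ≡ 0 at y ∈ {3}; g ≡ 0 at y ∈ {9}; common: ∅.
  x = 6: f ≡ 0 at y ∈ {6}; g ≡ 0 at y ∈ {6}; common: {6}.
  x = 7: f ≡ 0 at y ∈ {9}; g ≡ 0 at y ∈ {3}; common: ∅.
  x = 8: f ≡ 0 at y ∈ {1}; g ≡ 0 at y ∈ {0}; common: ∅.
  x = 9: f ≡ 0 at y ∈ {4}; g ≡ 0 at y ∈ {8}; common: ∅.
  x = 10: f ≡ 0 at y ∈ {7}; g ≡ 0 at y ∈ {5}; common: ∅.
Collecting: common zeros = {(6, 6)}, so the count is 1.
Comparison with the Bézout bound: 1 ≤ 1 = deg(f)·deg(g), as expected for curves with no common component (the bound is attained).


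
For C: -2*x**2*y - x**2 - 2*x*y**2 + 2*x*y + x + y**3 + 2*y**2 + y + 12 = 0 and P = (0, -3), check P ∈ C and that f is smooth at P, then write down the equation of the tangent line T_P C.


Tangent line at P: -23*x + 16*y + 48 = 0.

Step 1: f(0, -3) = 0, so P lies on C.
Step 2: partial derivatives
  f_x(x, y) = -4*x*y - 2*x - 2*y**2 + 2*y + 1, f_y(x, y) = -2*x**2 - 4*x*y + 2*x + 3*y**2 + 4*y + 1.
  f_x(P) = -23, f_y(P) = 16 (gradient nonzero, so P is smooth).
Step 3: tangent line at P: -23·(x − 0) + 16·(y − -3) = 0.
Expanding: -23*x + 16*y + 48 = 0.


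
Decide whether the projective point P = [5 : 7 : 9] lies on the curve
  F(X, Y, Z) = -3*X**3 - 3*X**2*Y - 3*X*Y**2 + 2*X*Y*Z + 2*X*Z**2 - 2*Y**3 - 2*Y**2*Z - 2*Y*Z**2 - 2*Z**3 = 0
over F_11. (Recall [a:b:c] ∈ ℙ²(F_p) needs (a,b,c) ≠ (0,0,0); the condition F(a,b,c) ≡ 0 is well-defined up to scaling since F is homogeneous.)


F(5,7,9) ≡ 1 (mod 11); P is NOT on the curve.

Evaluate F(5, 7, 9) term-by-term (mod 11).
  -3*X**3 ↦ -3·125·1·1 = -375
  -3*X**2*Y ↦ -3·25·7·1 = -525
  -3*X*Y**2 ↦ -3·5·49·1 = -735
  2*X*Y*Z ↦ 2·5·7·9 = 630
  2*X*Z**2 ↦ 2·5·1·81 = 810
  -2*Y**3 ↦ -2·1·343·1 = -686
  -2*Y**2*Z ↦ -2·1·49·9 = -882
  -2*Y*Z**2 ↦ -2·1·7·81 = -1134
  -2*Z**3 ↦ -2·1·1·729 = -1458
Sum: F(5, 7, 9) = (-375) + (-525) + (-735) + (630) + (810) + (-686) + (-882) + (-1134) + (-1458) = -4355.
Reducing mod 11: -4355 ≡ 1 (mod 11).
Since F(a, b, c) ≡ 1 ≠ 0 (mod 11), P does NOT lie on the curve.


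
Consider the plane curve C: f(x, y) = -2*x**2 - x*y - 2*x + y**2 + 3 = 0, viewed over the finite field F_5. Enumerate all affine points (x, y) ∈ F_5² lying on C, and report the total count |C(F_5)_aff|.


Affine F_5-points: {(1, 3), (2, 1), (4, 1), (4, 3)}; count = 4.

For each of the 25 pairs (x, y) ∈ F_5², evaluate f(x, y) mod 5. Record the zeros.
  x = 0: [0↦3, 1↦4, 2↦2, 3↦2, 4↦4]  zeros at y ∈ ∅
  x = 1: [0↦4, 1↦4, 2↦1, 3↦0, 4↦1]  zeros at y ∈ {3}
  x = 2: [0↦1, 1↦0, 2↦1, 3↦4, 4↦4]  zeros at y ∈ {1}
  x = 3: [0↦4, 1↦2, 2↦2, 3↦4, 4↦3]  zeros at y ∈ ∅
  x = 4: [0↦3, 1↦0, 2↦4, 3↦0, 4↦3]  zeros at y ∈ {1, 3}
Collecting zeros: affine points = {(1, 3), (2, 1), (4, 1), (4, 3)}.
Total count |C(F_5)_aff| = 4.


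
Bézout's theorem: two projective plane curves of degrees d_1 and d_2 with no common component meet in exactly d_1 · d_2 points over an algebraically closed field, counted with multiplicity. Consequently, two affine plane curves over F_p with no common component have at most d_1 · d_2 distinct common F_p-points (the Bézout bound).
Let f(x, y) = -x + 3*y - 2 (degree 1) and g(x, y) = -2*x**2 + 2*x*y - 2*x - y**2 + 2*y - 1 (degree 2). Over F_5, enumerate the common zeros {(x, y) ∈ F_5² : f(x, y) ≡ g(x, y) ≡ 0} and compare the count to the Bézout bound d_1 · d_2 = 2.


Common zeros: {(3, 0), (4, 2)}; count = 2; Bézout bound = 2.

deg(f) = 1, deg(g) = 2, so Bézout bound = 2.
Scan x ∈ F_5. For each x, list the y ∈ F_5 with f(x, y) ≡ 0 and those with g(x, y) ≡ 0 (mod 5); the common zeros in that column are the intersection.
  x = 0: f ≡ 0 at y ∈ {4}; g ≡ 0 at y ∈ {1}; common: ∅.
  x = 1: f ≡ 0 at y ∈ {1}; g ≡ 0 at y ∈ {0, 4}; common: ∅.
  x = 2: f ≡ 0 at y ∈ {3}; g ≡ 0 at y ∈ {2, 4}; common: ∅.
  x = 3: f ≡ 0 at y ∈ {0}; g ≡ 0 at y ∈ {0, 3}; common: {0}.
  x = 4: f ≡ 0 at y ∈ {2}; g ≡ 0 at y ∈ {2, 3}; common: {2}.
Collecting: common zeros = {(3, 0), (4, 2)}, so the count is 2.
Comparison with the Bézout bound: 2 ≤ 2 = deg(f)·deg(g), as expected for curves with no common component (the bound is attained).


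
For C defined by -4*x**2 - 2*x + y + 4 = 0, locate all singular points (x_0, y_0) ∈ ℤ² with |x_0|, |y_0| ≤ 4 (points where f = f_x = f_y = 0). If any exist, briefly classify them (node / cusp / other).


No singular points in the scanned grid; C is smooth there.

Compute partial derivatives:
  f_x = -8*x - 2.
  f_y = 1.
f_y = 1 is a nonzero constant, so f_y never vanishes: no point (x, y) can satisfy f = f_x = f_y = 0. In particular no (x, y) ∈ {−4, ..., 4}² is singular; the curve is smooth.


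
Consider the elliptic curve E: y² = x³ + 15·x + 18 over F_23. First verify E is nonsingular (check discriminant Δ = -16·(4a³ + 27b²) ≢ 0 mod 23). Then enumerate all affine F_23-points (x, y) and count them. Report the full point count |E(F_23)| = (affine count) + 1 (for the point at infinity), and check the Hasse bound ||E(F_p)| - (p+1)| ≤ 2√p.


Affine points = {(0, 8), (0, 15), (4, 2), (4, 21), (6, 5), (6, 18), (7, 11), (7, 12), (8, 11), (8, 12), (9, 10), (9, 13), (10, 8), (10, 15), (13, 8), (13, 15), (18, 5), (18, 18), (19, 3), (19, 20), (21, 7), (21, 16), (22, 5), (22, 18)}; affine count = 24; |E(F_23)| = 25.

Discriminant check: Δ ∝ 4a³ + 27b² = 4·15³ + 27·18² = 4·3375 + 27·324 ≡ 7 (mod 23). Nonzero ⇒ E is nonsingular.
For each x ∈ F_23, compute rhs = x³ + 15·x + 18 mod 23, then count y ∈ F_23 with y² ≡ rhs.
  x = 0: rhs = 18, matching y values: 8, 15 (2 points).
  x = 1: rhs = 11, matching y values: none (0 points).
  x = 2: rhs = 10, matching y values: none (0 points).
  x = 3: rhs = 21, matching y values: none (0 points).
  x = 4: rhs = 4, matching y values: 2, 21 (2 points).
  x = 5: rhs = 11, matching y values: none (0 points).
  x = 6: rhs = 2, matching y values: 5, 18 (2 points).
  x = 7: rhs = 6, matching y values: 11, 12 (2 points).
  x = 8: rhs = 6, matching y values: 11, 12 (2 points).
  x = 9: rhs = 8, matching y values: 10, 13 (2 points).
  x = 10: rhs = 18, matching y values: 8, 15 (2 points).
  x = 11: rhs = 19, matching y values: none (0 points).
  x = 12: rhs = 17, matching y values: none (0 points).
  x = 13: rhs = 18, matching y values: 8, 15 (2 points).
  x = 14: rhs = 5, matching y values: none (0 points).
  x = 15: rhs = 7, matching y values: none (0 points).
  x = 16: rhs = 7, matching y values: none (0 points).
  x = 17: rhs = 11, matching y values: none (0 points).
  x = 18: rhs = 2, matching y values: 5, 18 (2 points).
  x = 19: rhs = 9, matching y values: 3, 20 (2 points).
  x = 20: rhs = 15, matching y values: none (0 points).
  x = 21: rhs = 3, matching y values: 7, 16 (2 points).
  x = 22: rhs = 2, matching y values: 5, 18 (2 points).
Total affine count: 24.
Full point count |E(F_23)| = 24 + 1 = 25.
Hasse bound: |25 − (23+1)| = |1| = 1 ≤ 2√23 ≈ 9.5917 ✓.


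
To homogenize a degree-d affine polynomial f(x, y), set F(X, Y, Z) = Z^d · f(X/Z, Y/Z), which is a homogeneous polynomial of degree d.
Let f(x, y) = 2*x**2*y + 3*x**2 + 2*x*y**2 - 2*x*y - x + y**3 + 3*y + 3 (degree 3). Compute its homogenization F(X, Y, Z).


F(X, Y, Z) = 2*X**2*Y + 3*X**2*Z + 2*X*Y**2 - 2*X*Y*Z - X*Z**2 + Y**3 + 3*Y*Z**2 + 3*Z**3

deg(f) = 3.
Substitute x = X/Z, y = Y/Z into f, then multiply by Z^3.
  monomial 2·x^2·y^1 ↦ 2·X^2·Y^1·Z^0.
  monomial 3·x^2·y^0 ↦ 3·X^2·Y^0·Z^1.
  monomial 2·x^1·y^2 ↦ 2·X^1·Y^2·Z^0.
  monomial -2·x^1·y^1 ↦ -2·X^1·Y^1·Z^1.
  monomial -1·x^1·y^0 ↦ -1·X^1·Y^0·Z^2.
  monomial 1·x^0·y^3 ↦ 1·X^0·Y^3·Z^0.
  monomial 3·x^0·y^1 ↦ 3·X^0·Y^1·Z^2.
  monomial 3·x^0·y^0 ↦ 3·X^0·Y^0·Z^3.
Collecting: F(X, Y, Z) = 2*X**2*Y + 3*X**2*Z + 2*X*Y**2 - 2*X*Y*Z - X*Z**2 + Y**3 + 3*Y*Z**2 + 3*Z**3.


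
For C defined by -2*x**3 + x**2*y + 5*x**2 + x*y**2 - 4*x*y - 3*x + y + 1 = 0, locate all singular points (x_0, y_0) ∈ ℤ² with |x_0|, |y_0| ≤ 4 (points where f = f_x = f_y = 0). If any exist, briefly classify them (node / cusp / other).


Singular points: {(1, 1)}; classification: cusp.

Compute partial derivatives:
  f_x = -6*x**2 + 2*x*y + 10*x + y**2 - 4*y - 3.
  f_y = x**2 + 2*x*y - 4*x + 1.
Scan x_0 ∈ {−4, ..., 4}. For each x_0, f_y(x_0, y) is a polynomial in y; find its integer roots y ∈ {−4, ..., 4}, then test f_x and f at those candidates.
  x = -4: f_y(-4, y) = 33 - 8*y; no integer root y with |y| ≤ 4.
  x = -3: f_y(-3, y) = 22 - 6*y; no integer root y with |y| ≤ 4.
  x = -2: f_y(-2, y) = 13 - 4*y; no integer root y with |y| ≤ 4.
  x = -1: f_y(-1, y) = 6 - 2*y; vanishes at y ∈ {3}. (-1, 3): f_x = -28 ≠ 0.
  x = 0: f_y(0, y) = 1; no integer root y with |y| ≤ 4.
  x = 1: f_y(1, y) = 2*y - 2; vanishes at y ∈ {1}. (1, 1): f_x = 0, f = 0 — SINGULAR.
  x = 2: f_y(2, y) = 4*y - 3; no integer root y with |y| ≤ 4.
  x = 3: f_y(3, y) = 6*y - 2; no integer root y with |y| ≤ 4.
  x = 4: f_y(4, y) = 8*y + 1; no integer root y with |y| ≤ 4.
Only singular point on the grid: (1, 1).
Classify: substitute x = 1 + u, y = 1 + v and expand: f = -2*u**3 + u**2*v + u*v**2 + v**2.
No constant or linear terms (consistent with a singular point). Quadratic part: v**2. Cubic part: -2*u**3 + u**2*v + u*v**2.
The quadratic part v**2 is a perfect square, so there is a single (double) tangent line v = 0, i.e. y = 1. Restricting the cubic part to that line (v = 0) leaves -2*u**3 ≠ 0, so f is not divisible by v and the branch is v² ≈ 2*u**3 to lowest order — this is a cusp.
Classification: cusp.


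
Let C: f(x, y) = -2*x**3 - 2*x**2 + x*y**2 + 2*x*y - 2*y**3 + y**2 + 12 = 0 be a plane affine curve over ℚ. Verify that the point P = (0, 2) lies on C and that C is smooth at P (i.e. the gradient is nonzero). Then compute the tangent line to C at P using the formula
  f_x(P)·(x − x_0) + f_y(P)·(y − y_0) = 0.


Tangent line at P: 8*x - 20*y + 40 = 0.

Step 1: f(0, 2) = 0, so P lies on C.
Step 2: partial derivatives
  f_x(x, y) = -6*x**2 - 4*x + y**2 + 2*y, f_y(x, y) = 2*x*y + 2*x - 6*y**2 + 2*y.
  f_x(P) = 8, f_y(P) = -20 (gradient nonzero, so P is smooth).
Step 3: tangent line at P: 8·(x − 0) + -20·(y − 2) = 0.
Expanding: 8*x - 20*y + 40 = 0.


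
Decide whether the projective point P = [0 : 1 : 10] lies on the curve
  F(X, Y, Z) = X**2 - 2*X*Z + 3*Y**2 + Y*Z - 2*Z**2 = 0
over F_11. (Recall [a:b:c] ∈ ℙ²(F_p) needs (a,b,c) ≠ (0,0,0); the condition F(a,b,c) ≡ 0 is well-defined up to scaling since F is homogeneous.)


F(0,1,10) ≡ 0 (mod 11); P is on the curve.

Evaluate F(0, 1, 10) term-by-term (mod 11).
  X**2 ↦ 1·0·1·1 = 0
  -2*X*Z ↦ -2·0·1·10 = 0
  3*Y**2 ↦ 3·1·1·1 = 3
  Y*Z ↦ 1·1·1·10 = 10
  -2*Z**2 ↦ -2·1·1·100 = -200
Sum: F(0, 1, 10) = (0) + (0) + (3) + (10) + (-200) = -187.
Reducing mod 11: -187 ≡ 0 (mod 11).
Since F(a, b, c) ≡ 0 (mod 11), P lies on the curve.


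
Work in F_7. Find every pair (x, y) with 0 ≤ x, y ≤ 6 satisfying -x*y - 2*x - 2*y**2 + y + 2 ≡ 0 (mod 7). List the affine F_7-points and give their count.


Affine F_7-points: {(1, 0), (3, 3), (5, 1), (5, 4), (6, 2), (6, 6)}; count = 6.

For each of the 49 pairs (x, y) ∈ F_7², evaluate f(x, y) mod 7. Record the zeros.
  x = 0: [0↦2, 1↦1, 2↦3, 3↦1, 4↦2, 5↦6, 6↦6]  zeros at y ∈ ∅
  x = 1: [0↦0, 1↦5, 2↦6, 3↦3, 4↦3, 5↦6, 6↦5]  zeros at y ∈ {0}
  x = 2: [0↦5, 1↦2, 2↦2, 3↦5, 4↦4, 5↦6, 6↦4]  zeros at y ∈ ∅
  x = 3: [0↦3, 1↦6, 2↦5, 3↦0, 4↦5, 5↦6, 6↦3]  zeros at y ∈ {3}
  x = 4: [0↦1, 1↦3, 2↦1, 3↦2, 4↦6, 5↦6, 6↦2]  zeros at y ∈ ∅
  x = 5: [0↦6, 1↦0, 2↦4, 3↦4, 4↦0, 5↦6, 6↦1]  zeros at y ∈ {1, 4}
  x = 6: [0↦4, 1↦4, 2↦0, 3↦6, 4↦1, 5↦6, 6↦0]  zeros at y ∈ {2, 6}
Collecting zeros: affine points = {(1, 0), (3, 3), (5, 1), (5, 4), (6, 2), (6, 6)}.
Total count |C(F_7)_aff| = 6.


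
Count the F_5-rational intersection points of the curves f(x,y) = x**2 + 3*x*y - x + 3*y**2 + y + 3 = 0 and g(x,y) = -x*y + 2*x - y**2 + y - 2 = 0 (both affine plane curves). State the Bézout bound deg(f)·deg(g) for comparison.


Common zeros: {(2, 1)}; count = 1; Bézout bound = 4.

deg(f) = 2, deg(g) = 2, so Bézout bound = 4.
Scan x ∈ F_5. For each x, list the y ∈ F_5 with f(x, y) ≡ 0 and those with g(x, y) ≡ 0 (mod 5); the common zeros in that column are the intersection.
  x = 0: f ≡ 0 at y ∈ {4}; g ≡ 0 at y ∈ ∅; common: ∅.
  x = 1: f ≡ 0 at y ∈ {1}; g ≡ 0 at y ∈ {0}; common: ∅.
  x = 2: f ≡ 0 at y ∈ {0, 1}; g ≡ 0 at y ∈ {1, 3}; common: {1}.
  x = 3: f ≡ 0 at y ∈ ∅; g ≡ 0 at y ∈ {4}; common: ∅.
  x = 4: f ≡ 0 at y ∈ {0, 4}; g ≡ 0 at y ∈ ∅; common: ∅.
Collecting: common zeros = {(2, 1)}, so the count is 1.
Comparison with the Bézout bound: 1 ≤ 4 = deg(f)·deg(g), as expected for curves with no common component (the affine F_5-count falls short of the bound because intersections may lie at infinity, over extension fields, or carry multiplicity).


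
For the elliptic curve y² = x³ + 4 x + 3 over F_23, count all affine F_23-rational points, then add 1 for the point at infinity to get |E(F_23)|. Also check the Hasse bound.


Affine points = {(0, 7), (0, 16), (1, 10), (1, 13), (6, 6), (6, 17), (7, 11), (7, 12), (8, 8), (8, 15), (9, 3), (9, 20), (10, 10), (10, 13), (12, 10), (12, 13), (16, 0), (17, 4), (17, 19)}; affine count = 19; |E(F_23)| = 20.

Discriminant check: Δ ∝ 4a³ + 27b² = 4·4³ + 27·3² = 4·64 + 27·9 ≡ 16 (mod 23). Nonzero ⇒ E is nonsingular.
For each x ∈ F_23, compute rhs = x³ + 4·x + 3 mod 23, then count y ∈ F_23 with y² ≡ rhs.
  x = 0: rhs = 3, matching y values: 7, 16 (2 points).
  x = 1: rhs = 8, matching y values: 10, 13 (2 points).
  x = 2: rhs = 19, matching y values: none (0 points).
  x = 3: rhs = 19, matching y values: none (0 points).
  x = 4: rhs = 14, matching y values: none (0 points).
  x = 5: rhs = 10, matching y values: none (0 points).
  x = 6: rhs = 13, matching y values: 6, 17 (2 points).
  x = 7: rhs = 6, matching y values: 11, 12 (2 points).
  x = 8: rhs = 18, matching y values: 8, 15 (2 points).
  x = 9: rhs = 9, matching y values: 3, 20 (2 points).
  x = 10: rhs = 8, matching y values: 10, 13 (2 points).
  x = 11: rhs = 21, matching y values: none (0 points).
  x = 12: rhs = 8, matching y values: 10, 13 (2 points).
  x = 13: rhs = 21, matching y values: none (0 points).
  x = 14: rhs = 20, matching y values: none (0 points).
  x = 15: rhs = 11, matching y values: none (0 points).
  x = 16: rhs = 0, matching y values: 0 (1 points).
  x = 17: rhs = 16, matching y values: 4, 19 (2 points).
  x = 18: rhs = 19, matching y values: none (0 points).
  x = 19: rhs = 15, matching y values: none (0 points).
  x = 20: rhs = 10, matching y values: none (0 points).
  x = 21: rhs = 10, matching y values: none (0 points).
  x = 22: rhs = 21, matching y values: none (0 points).
Total affine count: 19.
Full point count |E(F_23)| = 19 + 1 = 20.
Hasse bound: |20 − (23+1)| = |-4| = 4 ≤ 2√23 ≈ 9.5917 ✓.


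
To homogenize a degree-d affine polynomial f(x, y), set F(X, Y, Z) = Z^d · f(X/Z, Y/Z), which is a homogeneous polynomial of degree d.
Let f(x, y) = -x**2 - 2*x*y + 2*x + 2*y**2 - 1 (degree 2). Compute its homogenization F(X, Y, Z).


F(X, Y, Z) = -X**2 - 2*X*Y + 2*X*Z + 2*Y**2 - Z**2

deg(f) = 2.
Substitute x = X/Z, y = Y/Z into f, then multiply by Z^2.
  monomial -1·x^2·y^0 ↦ -1·X^2·Y^0·Z^0.
  monomial -2·x^1·y^1 ↦ -2·X^1·Y^1·Z^0.
  monomial 2·x^1·y^0 ↦ 2·X^1·Y^0·Z^1.
  monomial 2·x^0·y^2 ↦ 2·X^0·Y^2·Z^0.
  monomial -1·x^0·y^0 ↦ -1·X^0·Y^0·Z^2.
Collecting: F(X, Y, Z) = -X**2 - 2*X*Y + 2*X*Z + 2*Y**2 - Z**2.


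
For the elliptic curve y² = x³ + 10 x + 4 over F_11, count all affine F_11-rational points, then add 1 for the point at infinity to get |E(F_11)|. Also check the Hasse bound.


Affine points = {(0, 2), (0, 9), (1, 2), (1, 9), (4, 3), (4, 8), (5, 5), (5, 6), (6, 4), (6, 7), (9, 3), (9, 8), (10, 2), (10, 9)}; affine count = 14; |E(F_11)| = 15.

Discriminant check: Δ ∝ 4a³ + 27b² = 4·10³ + 27·4² = 4·1000 + 27·16 ≡ 10 (mod 11). Nonzero ⇒ E is nonsingular.
For each x ∈ F_11, compute rhs = x³ + 10·x + 4 mod 11, then count y ∈ F_11 with y² ≡ rhs.
  x = 0: rhs = 4, matching y values: 2, 9 (2 points).
  x = 1: rhs = 4, matching y values: 2, 9 (2 points).
  x = 2: rhs = 10, matching y values: none (0 points).
  x = 3: rhs = 6, matching y values: none (0 points).
  x = 4: rhs = 9, matching y values: 3, 8 (2 points).
  x = 5: rhs = 3, matching y values: 5, 6 (2 points).
  x = 6: rhs = 5, matching y values: 4, 7 (2 points).
  x = 7: rhs = 10, matching y values: none (0 points).
  x = 8: rhs = 2, matching y values: none (0 points).
  x = 9: rhs = 9, matching y values: 3, 8 (2 points).
  x = 10: rhs = 4, matching y values: 2, 9 (2 points).
Total affine count: 14.
Full point count |E(F_11)| = 14 + 1 = 15.
Hasse bound: |15 − (11+1)| = |3| = 3 ≤ 2√11 ≈ 6.6332 ✓.


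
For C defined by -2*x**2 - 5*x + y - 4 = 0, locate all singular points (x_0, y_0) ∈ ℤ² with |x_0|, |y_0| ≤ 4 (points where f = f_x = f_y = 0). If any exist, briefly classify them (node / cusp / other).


No singular points in the scanned grid; C is smooth there.

Compute partial derivatives:
  f_x = -4*x - 5.
  f_y = 1.
f_y = 1 is a nonzero constant, so f_y never vanishes: no point (x, y) can satisfy f = f_x = f_y = 0. In particular no (x, y) ∈ {−4, ..., 4}² is singular; the curve is smooth.


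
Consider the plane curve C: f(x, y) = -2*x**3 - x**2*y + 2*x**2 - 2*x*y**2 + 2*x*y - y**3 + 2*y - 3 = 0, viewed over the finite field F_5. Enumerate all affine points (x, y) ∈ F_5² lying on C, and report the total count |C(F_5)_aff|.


Affine F_5-points: {(4, 4)}; count = 1.

For each of the 25 pairs (x, y) ∈ F_5², evaluate f(x, y) mod 5. Record the zeros.
  x = 0: [0↦2, 1↦3, 2↦3, 3↦1, 4↦1]  zeros at y ∈ ∅
  x = 1: [0↦2, 1↦2, 2↦2, 3↦1, 4↦3]  zeros at y ∈ ∅
  x = 2: [0↦4, 1↦1, 2↦4, 3↦2, 4↦4]  zeros at y ∈ ∅
  x = 3: [0↦1, 1↦3, 2↦2, 3↦2, 4↦2]  zeros at y ∈ ∅
  x = 4: [0↦1, 1↦1, 2↦4, 3↦4, 4↦0]  zeros at y ∈ {4}
Collecting zeros: affine points = {(4, 4)}.
Total count |C(F_5)_aff| = 1.


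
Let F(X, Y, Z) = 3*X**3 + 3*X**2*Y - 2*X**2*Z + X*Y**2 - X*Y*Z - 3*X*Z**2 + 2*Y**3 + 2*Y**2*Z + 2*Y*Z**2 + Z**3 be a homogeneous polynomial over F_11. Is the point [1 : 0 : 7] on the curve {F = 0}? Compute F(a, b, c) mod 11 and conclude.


F(1,0,7) ≡ 9 (mod 11); P is NOT on the curve.

Evaluate F(1, 0, 7) term-by-term (mod 11).
  3*X**3 ↦ 3·1·1·1 = 3
  3*X**2*Y ↦ 3·1·0·1 = 0
  -2*X**2*Z ↦ -2·1·1·7 = -14
  X*Y**2 ↦ 1·1·0·1 = 0
  -X*Y*Z ↦ -1·1·0·7 = 0
  -3*X*Z**2 ↦ -3·1·1·49 = -147
  2*Y**3 ↦ 2·1·0·1 = 0
  2*Y**2*Z ↦ 2·1·0·7 = 0
  2*Y*Z**2 ↦ 2·1·0·49 = 0
  Z**3 ↦ 1·1·1·343 = 343
Sum: F(1, 0, 7) = (3) + (0) + (-14) + (0) + (0) + (-147) + (0) + (0) + (0) + (343) = 185.
Reducing mod 11: 185 ≡ 9 (mod 11).
Since F(a, b, c) ≡ 9 ≠ 0 (mod 11), P does NOT lie on the curve.


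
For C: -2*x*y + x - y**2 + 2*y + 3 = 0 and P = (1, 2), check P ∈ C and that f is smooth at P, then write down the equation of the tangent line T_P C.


Tangent line at P: -3*x - 4*y + 11 = 0.

Step 1: f(1, 2) = 0, so P lies on C.
Step 2: partial derivatives
  f_x(x, y) = 1 - 2*y, f_y(x, y) = -2*x - 2*y + 2.
  f_x(P) = -3, f_y(P) = -4 (gradient nonzero, so P is smooth).
Step 3: tangent line at P: -3·(x − 1) + -4·(y − 2) = 0.
Expanding: -3*x - 4*y + 11 = 0.


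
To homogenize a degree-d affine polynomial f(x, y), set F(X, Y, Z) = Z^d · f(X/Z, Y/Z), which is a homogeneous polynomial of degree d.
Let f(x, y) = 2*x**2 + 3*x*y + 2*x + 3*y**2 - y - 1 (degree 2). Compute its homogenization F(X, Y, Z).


F(X, Y, Z) = 2*X**2 + 3*X*Y + 2*X*Z + 3*Y**2 - Y*Z - Z**2

deg(f) = 2.
Substitute x = X/Z, y = Y/Z into f, then multiply by Z^2.
  monomial 2·x^2·y^0 ↦ 2·X^2·Y^0·Z^0.
  monomial 3·x^1·y^1 ↦ 3·X^1·Y^1·Z^0.
  monomial 2·x^1·y^0 ↦ 2·X^1·Y^0·Z^1.
  monomial 3·x^0·y^2 ↦ 3·X^0·Y^2·Z^0.
  monomial -1·x^0·y^1 ↦ -1·X^0·Y^1·Z^1.
  monomial -1·x^0·y^0 ↦ -1·X^0·Y^0·Z^2.
Collecting: F(X, Y, Z) = 2*X**2 + 3*X*Y + 2*X*Z + 3*Y**2 - Y*Z - Z**2.


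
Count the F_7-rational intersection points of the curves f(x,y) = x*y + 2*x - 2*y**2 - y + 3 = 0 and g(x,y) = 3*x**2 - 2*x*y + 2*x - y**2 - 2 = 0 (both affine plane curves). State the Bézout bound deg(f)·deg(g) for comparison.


Common zeros: {(2, 0)}; count = 1; Bézout bound = 4.

deg(f) = 2, deg(g) = 2, so Bézout bound = 4.
Scan x ∈ F_7. For each x, list the y ∈ F_7 with f(x, y) ≡ 0 and those with g(x, y) ≡ 0 (mod 7); the common zeros in that column are the intersection.
  x = 0: f ≡ 0 at y ∈ {1, 2}; g ≡ 0 at y ∈ ∅; common: ∅.
  x = 1: f ≡ 0 at y ∈ ∅; g ≡ 0 at y ∈ {1, 4}; common: ∅.
  x = 2: f ≡ 0 at y ∈ {0, 4}; g ≡ 0 at y ∈ {0, 3}; common: {0}.
  x = 3: f ≡ 0 at y ∈ ∅; g ≡ 0 at y ∈ ∅; common: ∅.
  x = 4: f ≡ 0 at y ∈ ∅; g ≡ 0 at y ∈ {3}; common: ∅.
  x = 5: f ≡ 0 at y ∈ {3, 6}; g ≡ 0 at y ∈ ∅; common: ∅.
  x = 6: f ≡ 0 at y ∈ ∅; g ≡ 0 at y ∈ {1}; common: ∅.
Collecting: common zeros = {(2, 0)}, so the count is 1.
Comparison with the Bézout bound: 1 ≤ 4 = deg(f)·deg(g), as expected for curves with no common component (the affine F_7-count falls short of the bound because intersections may lie at infinity, over extension fields, or carry multiplicity).


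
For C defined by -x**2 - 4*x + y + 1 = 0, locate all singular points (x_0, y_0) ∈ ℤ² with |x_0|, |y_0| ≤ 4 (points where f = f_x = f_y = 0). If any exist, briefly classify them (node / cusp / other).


No singular points in the scanned grid; C is smooth there.

Compute partial derivatives:
  f_x = -2*x - 4.
  f_y = 1.
f_y = 1 is a nonzero constant, so f_y never vanishes: no point (x, y) can satisfy f = f_x = f_y = 0. In particular no (x, y) ∈ {−4, ..., 4}² is singular; the curve is smooth.


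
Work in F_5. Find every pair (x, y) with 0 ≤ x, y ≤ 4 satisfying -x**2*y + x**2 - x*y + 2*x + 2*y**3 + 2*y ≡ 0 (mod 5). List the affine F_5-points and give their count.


Affine F_5-points: {(0, 0), (0, 2), (0, 3), (1, 1), (2, 3), (2, 4), (3, 0), (4, 4)}; count = 8.

For each of the 25 pairs (x, y) ∈ F_5², evaluate f(x, y) mod 5. Record the zeros.
  x = 0: [0↦0, 1↦4, 2↦0, 3↦0, 4↦1]  zeros at y ∈ {0, 2, 3}
  x = 1: [0↦3, 1↦0, 2↦4, 3↦2, 4↦1]  zeros at y ∈ {1}
  x = 2: [0↦3, 1↦1, 2↦1, 3↦0, 4↦0]  zeros at y ∈ {3, 4}
  x = 3: [0↦0, 1↦2, 2↦1, 3↦4, 4↦3]  zeros at y ∈ {0}
  x = 4: [0↦4, 1↦3, 2↦4, 3↦4, 4↦0]  zeros at y ∈ {4}
Collecting zeros: affine points = {(0, 0), (0, 2), (0, 3), (1, 1), (2, 3), (2, 4), (3, 0), (4, 4)}.
Total count |C(F_5)_aff| = 8.


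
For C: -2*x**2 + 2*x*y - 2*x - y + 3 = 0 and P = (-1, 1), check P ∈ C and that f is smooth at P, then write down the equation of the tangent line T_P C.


Tangent line at P: 4*x - 3*y + 7 = 0.

Step 1: f(-1, 1) = 0, so P lies on C.
Step 2: partial derivatives
  f_x(x, y) = -4*x + 2*y - 2, f_y(x, y) = 2*x - 1.
  f_x(P) = 4, f_y(P) = -3 (gradient nonzero, so P is smooth).
Step 3: tangent line at P: 4·(x − -1) + -3·(y − 1) = 0.
Expanding: 4*x - 3*y + 7 = 0.


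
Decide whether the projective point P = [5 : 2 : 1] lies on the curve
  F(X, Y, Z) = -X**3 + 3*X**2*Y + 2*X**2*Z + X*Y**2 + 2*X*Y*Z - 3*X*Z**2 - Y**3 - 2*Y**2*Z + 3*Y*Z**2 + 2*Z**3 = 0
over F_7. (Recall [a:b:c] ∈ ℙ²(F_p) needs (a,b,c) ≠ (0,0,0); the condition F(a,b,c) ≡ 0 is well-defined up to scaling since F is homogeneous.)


F(5,2,1) ≡ 1 (mod 7); P is NOT on the curve.

Evaluate F(5, 2, 1) term-by-term (mod 7).
  -X**3 ↦ -1·125·1·1 = -125
  3*X**2*Y ↦ 3·25·2·1 = 150
  2*X**2*Z ↦ 2·25·1·1 = 50
  X*Y**2 ↦ 1·5·4·1 = 20
  2*X*Y*Z ↦ 2·5·2·1 = 20
  -3*X*Z**2 ↦ -3·5·1·1 = -15
  -Y**3 ↦ -1·1·8·1 = -8
  -2*Y**2*Z ↦ -2·1·4·1 = -8
  3*Y*Z**2 ↦ 3·1·2·1 = 6
  2*Z**3 ↦ 2·1·1·1 = 2
Sum: F(5, 2, 1) = (-125) + (150) + (50) + (20) + (20) + (-15) + (-8) + (-8) + (6) + (2) = 92.
Reducing mod 7: 92 ≡ 1 (mod 7).
Since F(a, b, c) ≡ 1 ≠ 0 (mod 7), P does NOT lie on the curve.


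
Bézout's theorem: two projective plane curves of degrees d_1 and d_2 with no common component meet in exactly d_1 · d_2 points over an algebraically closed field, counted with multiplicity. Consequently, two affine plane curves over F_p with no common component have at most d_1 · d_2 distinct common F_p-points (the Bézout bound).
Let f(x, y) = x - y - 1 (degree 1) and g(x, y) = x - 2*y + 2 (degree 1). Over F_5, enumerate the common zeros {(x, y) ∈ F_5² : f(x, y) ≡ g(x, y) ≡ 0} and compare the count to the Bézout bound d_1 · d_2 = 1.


Common zeros: {(4, 3)}; count = 1; Bézout bound = 1.

deg(f) = 1, deg(g) = 1, so Bézout bound = 1.
Scan x ∈ F_5. For each x, list the y ∈ F_5 with f(x, y) ≡ 0 and those with g(x, y) ≡ 0 (mod 5); the common zeros in that column are the intersection.
  x = 0: f ≡ 0 at y ∈ {4}; g ≡ 0 at y ∈ {1}; common: ∅.
  x = 1: f ≡ 0 at y ∈ {0}; g ≡ 0 at y ∈ {4}; common: ∅.
  x = 2: f ≡ 0 at y ∈ {1}; g ≡ 0 at y ∈ {2}; common: ∅.
  x = 3: f ≡ 0 at y ∈ {2}; g ≡ 0 at y ∈ {0}; common: ∅.
  x = 4: f ≡ 0 at y ∈ {3}; g ≡ 0 at y ∈ {3}; common: {3}.
Collecting: common zeros = {(4, 3)}, so the count is 1.
Comparison with the Bézout bound: 1 ≤ 1 = deg(f)·deg(g), as expected for curves with no common component (the bound is attained).


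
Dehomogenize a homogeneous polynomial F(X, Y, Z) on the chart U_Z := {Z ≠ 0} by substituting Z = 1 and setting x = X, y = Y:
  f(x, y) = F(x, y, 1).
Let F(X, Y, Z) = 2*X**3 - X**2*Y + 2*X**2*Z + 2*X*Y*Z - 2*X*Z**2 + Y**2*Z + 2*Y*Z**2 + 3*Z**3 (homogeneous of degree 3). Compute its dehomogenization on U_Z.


f(x, y) = 2*x**3 - x**2*y + 2*x**2 + 2*x*y - 2*x + y**2 + 2*y + 3

On U_Z we set Z = 1. Each monomial c·X^i·Y^j·Z^k in F becomes c·x^i·y^j·1^k = c·x^i·y^j.
Substituting Z = 1: F(X, Y, 1) = 2*x**3 - x**2*y + 2*x**2 + 2*x*y - 2*x + y**2 + 2*y + 3.
Note: deg(f) ≤ deg(F) = 3; strict inequality happens when F is divisible by Z (lost terms).


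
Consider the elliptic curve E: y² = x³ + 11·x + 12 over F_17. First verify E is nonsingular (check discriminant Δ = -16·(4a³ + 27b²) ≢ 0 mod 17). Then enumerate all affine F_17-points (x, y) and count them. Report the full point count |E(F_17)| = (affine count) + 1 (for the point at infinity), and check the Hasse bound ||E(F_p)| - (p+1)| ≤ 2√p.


Affine points = {(2, 5), (2, 12), (3, 2), (3, 15), (4, 1), (4, 16), (8, 0), (10, 0), (11, 6), (11, 11), (12, 6), (12, 11), (15, 4), (15, 13), (16, 0)}; affine count = 15; |E(F_17)| = 16.

Discriminant check: Δ ∝ 4a³ + 27b² = 4·11³ + 27·12² = 4·1331 + 27·144 ≡ 15 (mod 17). Nonzero ⇒ E is nonsingular.
For each x ∈ F_17, compute rhs = x³ + 11·x + 12 mod 17, then count y ∈ F_17 with y² ≡ rhs.
  x = 0: rhs = 12, matching y values: none (0 points).
  x = 1: rhs = 7, matching y values: none (0 points).
  x = 2: rhs = 8, matching y values: 5, 12 (2 points).
  x = 3: rhs = 4, matching y values: 2, 15 (2 points).
  x = 4: rhs = 1, matching y values: 1, 16 (2 points).
  x = 5: rhs = 5, matching y values: none (0 points).
  x = 6: rhs = 5, matching y values: none (0 points).
  x = 7: rhs = 7, matching y values: none (0 points).
  x = 8: rhs = 0, matching y values: 0 (1 points).
  x = 9: rhs = 7, matching y values: none (0 points).
  x = 10: rhs = 0, matching y values: 0 (1 points).
  x = 11: rhs = 2, matching y values: 6, 11 (2 points).
  x = 12: rhs = 2, matching y values: 6, 11 (2 points).
  x = 13: rhs = 6, matching y values: none (0 points).
  x = 14: rhs = 3, matching y values: none (0 points).
  x = 15: rhs = 16, matching y values: 4, 13 (2 points).
  x = 16: rhs = 0, matching y values: 0 (1 points).
Total affine count: 15.
Full point count |E(F_17)| = 15 + 1 = 16.
Hasse bound: |16 − (17+1)| = |-2| = 2 ≤ 2√17 ≈ 8.2462 ✓.


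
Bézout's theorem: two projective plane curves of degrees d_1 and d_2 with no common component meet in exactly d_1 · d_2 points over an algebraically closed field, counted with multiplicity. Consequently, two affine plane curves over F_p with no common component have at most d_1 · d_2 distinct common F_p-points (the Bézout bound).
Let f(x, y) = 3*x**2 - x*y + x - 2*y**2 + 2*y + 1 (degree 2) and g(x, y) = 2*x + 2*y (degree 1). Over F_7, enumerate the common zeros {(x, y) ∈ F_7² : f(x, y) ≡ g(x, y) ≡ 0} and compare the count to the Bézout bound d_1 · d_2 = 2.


Common zeros: {(2, 5)}; count = 1; Bézout bound = 2.

deg(f) = 2, deg(g) = 1, so Bézout bound = 2.
Scan x ∈ F_7. For each x, list the y ∈ F_7 with f(x, y) ≡ 0 and those with g(x, y) ≡ 0 (mod 7); the common zeros in that column are the intersection.
  x = 0: f ≡ 0 at y ∈ ∅; g ≡ 0 at y ∈ {0}; common: ∅.
  x = 1: f ≡ 0 at y ∈ ∅; g ≡ 0 at y ∈ {6}; common: ∅.
  x = 2: f ≡ 0 at y ∈ {2, 5}; g ≡ 0 at y ∈ {5}; common: {5}.
  x = 3: f ≡ 0 at y ∈ {1, 2}; g ≡ 0 at y ∈ {4}; common: ∅.
  x = 4: f ≡ 0 at y ∈ {1, 5}; g ≡ 0 at y ∈ {3}; common: ∅.
  x = 5: f ≡ 0 at y ∈ ∅; g ≡ 0 at y ∈ {2}; common: ∅.
  x = 6: f ≡ 0 at y ∈ ∅; g ≡ 0 at y ∈ {1}; common: ∅.
Collecting: common zeros = {(2, 5)}, so the count is 1.
Comparison with the Bézout bound: 1 ≤ 2 = deg(f)·deg(g), as expected for curves with no common component (the affine F_7-count falls short of the bound because intersections may lie at infinity, over extension fields, or carry multiplicity).


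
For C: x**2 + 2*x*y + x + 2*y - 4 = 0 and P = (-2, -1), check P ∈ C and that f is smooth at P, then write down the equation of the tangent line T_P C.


Tangent line at P: -5*x - 2*y - 12 = 0.

Step 1: f(-2, -1) = 0, so P lies on C.
Step 2: partial derivatives
  f_x(x, y) = 2*x + 2*y + 1, f_y(x, y) = 2*x + 2.
  f_x(P) = -5, f_y(P) = -2 (gradient nonzero, so P is smooth).
Step 3: tangent line at P: -5·(x − -2) + -2·(y − -1) = 0.
Expanding: -5*x - 2*y - 12 = 0.


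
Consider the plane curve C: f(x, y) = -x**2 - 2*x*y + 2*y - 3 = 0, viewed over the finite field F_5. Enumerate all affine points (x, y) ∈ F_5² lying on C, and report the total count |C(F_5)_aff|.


Affine F_5-points: {(0, 4), (2, 4), (3, 2), (4, 1)}; count = 4.

For each of the 25 pairs (x, y) ∈ F_5², evaluate f(x, y) mod 5. Record the zeros.
  x = 0: [0↦2, 1↦4, 2↦1, 3↦3, 4↦0]  zeros at y ∈ {4}
  x = 1: [0↦1, 1↦1, 2↦1, 3↦1, 4↦1]  zeros at y ∈ ∅
  x = 2: [0↦3, 1↦1, 2↦4, 3↦2, 4↦0]  zeros at y ∈ {4}
  x = 3: [0↦3, 1↦4, 2↦0, 3↦1, 4↦2]  zeros at y ∈ {2}
  x = 4: [0↦1, 1↦0, 2↦4, 3↦3, 4↦2]  zeros at y ∈ {1}
Collecting zeros: affine points = {(0, 4), (2, 4), (3, 2), (4, 1)}.
Total count |C(F_5)_aff| = 4.


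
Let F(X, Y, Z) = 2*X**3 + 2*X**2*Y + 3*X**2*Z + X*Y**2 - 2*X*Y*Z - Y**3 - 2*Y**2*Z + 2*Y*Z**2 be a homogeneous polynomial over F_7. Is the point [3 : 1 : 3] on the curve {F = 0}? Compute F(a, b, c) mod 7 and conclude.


F(3,1,3) ≡ 2 (mod 7); P is NOT on the curve.

Evaluate F(3, 1, 3) term-by-term (mod 7).
  2*X**3 ↦ 2·27·1·1 = 54
  2*X**2*Y ↦ 2·9·1·1 = 18
  3*X**2*Z ↦ 3·9·1·3 = 81
  X*Y**2 ↦ 1·3·1·1 = 3
  -2*X*Y*Z ↦ -2·3·1·3 = -18
  -Y**3 ↦ -1·1·1·1 = -1
  -2*Y**2*Z ↦ -2·1·1·3 = -6
  2*Y*Z**2 ↦ 2·1·1·9 = 18
Sum: F(3, 1, 3) = (54) + (18) + (81) + (3) + (-18) + (-1) + (-6) + (18) = 149.
Reducing mod 7: 149 ≡ 2 (mod 7).
Since F(a, b, c) ≡ 2 ≠ 0 (mod 7), P does NOT lie on the curve.


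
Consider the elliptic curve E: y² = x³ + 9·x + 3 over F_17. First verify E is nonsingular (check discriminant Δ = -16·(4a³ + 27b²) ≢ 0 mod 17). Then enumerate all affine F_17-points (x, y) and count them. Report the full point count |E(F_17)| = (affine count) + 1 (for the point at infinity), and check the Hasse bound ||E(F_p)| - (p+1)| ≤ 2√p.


Affine points = {(1, 8), (1, 9), (4, 1), (4, 16), (6, 1), (6, 16), (7, 1), (7, 16), (8, 3), (8, 14), (14, 0)}; affine count = 11; |E(F_17)| = 12.

Discriminant check: Δ ∝ 4a³ + 27b² = 4·9³ + 27·3² = 4·729 + 27·9 ≡ 14 (mod 17). Nonzero ⇒ E is nonsingular.
For each x ∈ F_17, compute rhs = x³ + 9·x + 3 mod 17, then count y ∈ F_17 with y² ≡ rhs.
  x = 0: rhs = 3, matching y values: none (0 points).
  x = 1: rhs = 13, matching y values: 8, 9 (2 points).
  x = 2: rhs = 12, matching y values: none (0 points).
  x = 3: rhs = 6, matching y values: none (0 points).
  x = 4: rhs = 1, matching y values: 1, 16 (2 points).
  x = 5: rhs = 3, matching y values: none (0 points).
  x = 6: rhs = 1, matching y values: 1, 16 (2 points).
  x = 7: rhs = 1, matching y values: 1, 16 (2 points).
  x = 8: rhs = 9, matching y values: 3, 14 (2 points).
  x = 9: rhs = 14, matching y values: none (0 points).
  x = 10: rhs = 5, matching y values: none (0 points).
  x = 11: rhs = 5, matching y values: none (0 points).
  x = 12: rhs = 3, matching y values: none (0 points).
  x = 13: rhs = 5, matching y values: none (0 points).
  x = 14: rhs = 0, matching y values: 0 (1 points).
  x = 15: rhs = 11, matching y values: none (0 points).
  x = 16: rhs = 10, matching y values: none (0 points).
Total affine count: 11.
Full point count |E(F_17)| = 11 + 1 = 12.
Hasse bound: |12 − (17+1)| = |-6| = 6 ≤ 2√17 ≈ 8.2462 ✓.


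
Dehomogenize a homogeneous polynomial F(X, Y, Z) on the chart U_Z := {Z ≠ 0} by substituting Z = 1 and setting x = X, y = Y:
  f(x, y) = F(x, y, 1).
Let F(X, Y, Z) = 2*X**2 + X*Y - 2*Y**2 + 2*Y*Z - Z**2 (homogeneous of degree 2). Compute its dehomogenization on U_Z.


f(x, y) = 2*x**2 + x*y - 2*y**2 + 2*y - 1

On U_Z we set Z = 1. Each monomial c·X^i·Y^j·Z^k in F becomes c·x^i·y^j·1^k = c·x^i·y^j.
Substituting Z = 1: F(X, Y, 1) = 2*x**2 + x*y - 2*y**2 + 2*y - 1.
Note: deg(f) ≤ deg(F) = 2; strict inequality happens when F is divisible by Z (lost terms).


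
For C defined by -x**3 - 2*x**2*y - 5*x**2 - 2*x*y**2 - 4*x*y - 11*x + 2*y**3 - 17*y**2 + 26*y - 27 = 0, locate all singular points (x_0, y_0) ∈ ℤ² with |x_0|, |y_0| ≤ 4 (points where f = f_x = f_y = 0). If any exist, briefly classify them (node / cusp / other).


Singular points: {(-3, 2)}; classification: cusp.

Compute partial derivatives:
  f_x = -3*x**2 - 4*x*y - 10*x - 2*y**2 - 4*y - 11.
  f_y = -2*x**2 - 4*x*y - 4*x + 6*y**2 - 34*y + 26.
Scan x_0 ∈ {−4, ..., 4}. For each x_0, f_y(x_0, y) is a polynomial in y; find its integer roots y ∈ {−4, ..., 4}, then test f_x and f at those candidates.
  x = -4: f_y(-4, y) = 6*y**2 - 18*y + 10; no integer root y with |y| ≤ 4.
  x = -3: f_y(-3, y) = 6*y**2 - 22*y + 20; vanishes at y ∈ {2}. (-3, 2): f_x = 0, f = 0 — SINGULAR.
  x = -2: f_y(-2, y) = 6*y**2 - 26*y + 26; no integer root y with |y| ≤ 4.
  x = -1: f_y(-1, y) = 6*y**2 - 30*y + 28; no integer root y with |y| ≤ 4.
  x = 0: f_y(0, y) = 6*y**2 - 34*y + 26; no integer root y with |y| ≤ 4.
  x = 1: f_y(1, y) = 6*y**2 - 38*y + 20; no integer root y with |y| ≤ 4.
  x = 2: f_y(2, y) = 6*y**2 - 42*y + 10; no integer root y with |y| ≤ 4.
  x = 3: f_y(3, y) = 6*y**2 - 46*y - 4; no integer root y with |y| ≤ 4.
  x = 4: f_y(4, y) = 6*y**2 - 50*y - 22; no integer root y with |y| ≤ 4.
Only singular point on the grid: (-3, 2).
Classify: substitute x = -3 + u, y = 2 + v and expand: f = -u**3 - 2*u**2*v - 2*u*v**2 + 2*v**3 + v**2.
No constant or linear terms (consistent with a singular point). Quadratic part: v**2. Cubic part: -u**3 - 2*u**2*v - 2*u*v**2 + 2*v**3.
The quadratic part v**2 is a perfect square, so there is a single (double) tangent line v = 0, i.e. y = 2. Restricting the cubic part to that line (v = 0) leaves -u**3 ≠ 0, so f is not divisible by v and the branch is v² ≈ u**3 to lowest order — this is a cusp.
Classification: cusp.


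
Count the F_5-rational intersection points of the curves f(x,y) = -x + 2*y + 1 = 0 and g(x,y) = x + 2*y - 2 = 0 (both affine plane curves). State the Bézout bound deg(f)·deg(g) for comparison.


Common zeros: {(4, 4)}; count = 1; Bézout bound = 1.

deg(f) = 1, deg(g) = 1, so Bézout bound = 1.
Scan x ∈ F_5. For each x, list the y ∈ F_5 with f(x, y) ≡ 0 and those with g(x, y) ≡ 0 (mod 5); the common zeros in that column are the intersection.
  x = 0: f ≡ 0 at y ∈ {2}; g ≡ 0 at y ∈ {1}; common: ∅.
  x = 1: f ≡ 0 at y ∈ {0}; g ≡ 0 at y ∈ {3}; common: ∅.
  x = 2: f ≡ 0 at y ∈ {3}; g ≡ 0 at y ∈ {0}; common: ∅.
  x = 3: f ≡ 0 at y ∈ {1}; g ≡ 0 at y ∈ {2}; common: ∅.
  x = 4: f ≡ 0 at y ∈ {4}; g ≡ 0 at y ∈ {4}; common: {4}.
Collecting: common zeros = {(4, 4)}, so the count is 1.
Comparison with the Bézout bound: 1 ≤ 1 = deg(f)·deg(g), as expected for curves with no common component (the bound is attained).


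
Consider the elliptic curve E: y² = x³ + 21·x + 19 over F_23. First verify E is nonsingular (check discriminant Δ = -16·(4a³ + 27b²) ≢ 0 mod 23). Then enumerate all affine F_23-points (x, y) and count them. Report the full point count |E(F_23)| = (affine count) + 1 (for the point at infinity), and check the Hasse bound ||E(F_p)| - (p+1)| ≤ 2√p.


Affine points = {(1, 8), (1, 15), (2, 0), (4, 11), (4, 12), (6, 4), (6, 19), (7, 7), (7, 16), (8, 3), (8, 20), (15, 11), (15, 12), (16, 9), (16, 14), (19, 3), (19, 20)}; affine count = 17; |E(F_23)| = 18.

Discriminant check: Δ ∝ 4a³ + 27b² = 4·21³ + 27·19² = 4·9261 + 27·361 ≡ 9 (mod 23). Nonzero ⇒ E is nonsingular.
For each x ∈ F_23, compute rhs = x³ + 21·x + 19 mod 23, then count y ∈ F_23 with y² ≡ rhs.
  x = 0: rhs = 19, matching y values: none (0 points).
  x = 1: rhs = 18, matching y values: 8, 15 (2 points).
  x = 2: rhs = 0, matching y values: 0 (1 points).
  x = 3: rhs = 17, matching y values: none (0 points).
  x = 4: rhs = 6, matching y values: 11, 12 (2 points).
  x = 5: rhs = 19, matching y values: none (0 points).
  x = 6: rhs = 16, matching y values: 4, 19 (2 points).
  x = 7: rhs = 3, matching y values: 7, 16 (2 points).
  x = 8: rhs = 9, matching y values: 3, 20 (2 points).
  x = 9: rhs = 17, matching y values: none (0 points).
  x = 10: rhs = 10, matching y values: none (0 points).
  x = 11: rhs = 17, matching y values: none (0 points).
  x = 12: rhs = 21, matching y values: none (0 points).
  x = 13: rhs = 5, matching y values: none (0 points).
  x = 14: rhs = 21, matching y values: none (0 points).
  x = 15: rhs = 6, matching y values: 11, 12 (2 points).
  x = 16: rhs = 12, matching y values: 9, 14 (2 points).
  x = 17: rhs = 22, matching y values: none (0 points).
  x = 18: rhs = 19, matching y values: none (0 points).
  x = 19: rhs = 9, matching y values: 3, 20 (2 points).
  x = 20: rhs = 21, matching y values: none (0 points).
  x = 21: rhs = 15, matching y values: none (0 points).
  x = 22: rhs = 20, matching y values: none (0 points).
Total affine count: 17.
Full point count |E(F_23)| = 17 + 1 = 18.
Hasse bound: |18 − (23+1)| = |-6| = 6 ≤ 2√23 ≈ 9.5917 ✓.
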